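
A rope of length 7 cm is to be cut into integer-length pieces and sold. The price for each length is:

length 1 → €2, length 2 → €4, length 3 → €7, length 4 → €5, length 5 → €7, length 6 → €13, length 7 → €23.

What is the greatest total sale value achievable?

23

Let v[k] be the best obtainable value from length k. For each k, try every first piece i and keep the best of price[i] + v[k−i].
v[1] = 2
v[2] = 4  (first piece 1, then v[1]=2)
v[3] = 7
v[4] = 9  (first piece 1, then v[3]=7)
v[5] = 11  (first piece 1, then v[4]=9)
v[6] = 14  (first piece 3, then v[3]=7)
v[7] = 23
Best is to sell the whole 7-cm piece uncut for €23.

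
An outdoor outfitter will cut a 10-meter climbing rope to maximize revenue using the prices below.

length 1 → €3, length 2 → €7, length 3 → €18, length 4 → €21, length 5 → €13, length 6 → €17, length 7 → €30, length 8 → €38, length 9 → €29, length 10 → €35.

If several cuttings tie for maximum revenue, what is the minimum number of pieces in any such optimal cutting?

Let r[k] be the best obtainable value from length k. For each k, try every first piece i and keep the best of price[i] + r[k−i].
r[1] = 3
r[2] = max(3+3, 7+0) = 7
r[3] = max(3+7, 7+3, 18+0) = 18
r[4] = max(3+18, 7+7, 18+3, 21+0) = 21
r[5] = max(3+21, 7+18, 18+7, 21+3, 13+0) = 25
r[6] = max(3+25, 7+21, 18+18, 21+7, 13+3, 17+0) = 36
r[7] = max(3+36, 7+25, 18+21, …, 17+3, 30+0) = 39
r[8] = max(3+39, 7+36, 18+25, …, 30+3, 38+0) = 43
r[9] = max(3+43, 7+39, 18+36, …, 38+3, 29+0) = 54
r[10] = max(3+54, 7+43, 18+39, …, 29+3, 35+0) = 57
Maximum revenue is €57.
Now minimize piece count subject to staying optimal: for each k, pieces[k] = 1 + min over i with p[i]+r[k−i]=r[k] of pieces[k−i].
pieces[7] = 2
pieces[8] = 3
pieces[9] = 3
pieces[10] = 3

3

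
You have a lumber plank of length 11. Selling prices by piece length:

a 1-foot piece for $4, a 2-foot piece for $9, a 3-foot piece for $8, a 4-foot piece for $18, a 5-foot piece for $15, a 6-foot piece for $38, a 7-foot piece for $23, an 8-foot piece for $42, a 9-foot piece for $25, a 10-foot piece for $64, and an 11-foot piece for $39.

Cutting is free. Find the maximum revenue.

68

Consider every possible first cut. v[k] is the best of p[i]+v[k−i] over all sellable i≤k.
v[1] = 4
v[2] = max(4+4, 9+0) = 9
v[3] = max(4+9, 9+4, 8+0) = 13
v[4] = max(4+13, 9+9, 8+4, 18+0) = 18
v[5] = max(4+18, 9+13, 8+9, 18+4, 15+0) = 22
v[6] = max(4+22, 9+18, 8+13, 18+9, 15+4, 38+0) = 38
v[7] = max(4+38, 9+22, 8+18, …, 38+4, 23+0) = 42
v[8] = max(4+42, 9+38, 8+22, …, 23+4, 42+0) = 47
v[9] = max(4+47, 9+42, 8+38, …, 42+4, 25+0) = 51
v[10] = max(4+51, 9+47, 8+42, …, 25+4, 64+0) = 64
v[11] = max(4+64, 9+51, 8+47, …, 64+4, 39+0) = 68
One optimal cutting: 10 + 1 → $64 + $4 = $68.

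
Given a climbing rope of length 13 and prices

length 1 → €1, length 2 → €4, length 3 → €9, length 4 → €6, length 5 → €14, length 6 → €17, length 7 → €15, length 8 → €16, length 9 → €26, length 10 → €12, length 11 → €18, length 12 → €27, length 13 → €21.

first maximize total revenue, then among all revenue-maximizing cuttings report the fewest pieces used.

Consider every possible first cut. r[k] is the best of p[i]+r[k−i] over all sellable i≤k.
r[1] = 1
r[2] = max(1+1, 4+0) = 4
r[3] = max(1+4, 4+1, 9+0) = 9
r[4] = max(1+9, 4+4, 9+1, 6+0) = 10
r[5] = max(1+10, 4+9, 9+4, 6+1, 14+0) = 14
r[6] = max(1+14, 4+10, 9+9, 6+4, 14+1, 17+0) = 18
r[7] = max(1+18, 4+14, 9+10, …, 17+1, 15+0) = 19
r[8] = max(1+19, 4+18, 9+14, …, 15+1, 16+0) = 23
r[9] = max(1+23, 4+19, 9+18, …, 16+1, 26+0) = 27
r[10] = max(1+27, 4+23, 9+19, …, 26+1, 12+0) = 28
r[11] = max(1+28, 4+27, 9+23, …, 12+1, 18+0) = 32
r[12] = max(1+32, 4+28, 9+27, …, 18+1, 27+0) = 36
r[13] = max(1+36, 4+32, 9+28, …, 27+1, 21+0) = 37
Maximum revenue is €37.
Now minimize piece count subject to staying optimal: for each k, pieces[k] = 1 + min over i with p[i]+r[k−i]=r[k] of pieces[k−i].
pieces[10] = 2
pieces[11] = 3
pieces[12] = 4
pieces[13] = 3

3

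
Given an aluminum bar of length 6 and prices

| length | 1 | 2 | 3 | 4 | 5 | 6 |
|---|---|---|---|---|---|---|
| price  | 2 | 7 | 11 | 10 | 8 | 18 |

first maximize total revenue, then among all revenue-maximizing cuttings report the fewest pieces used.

2

Consider every possible first cut. r[k] is the best of p[i]+r[k−i] over all sellable i≤k.
r[1] = 2
r[2] = 7
r[3] = 11
r[4] = 14  (first piece 2, then r[2]=7)
r[5] = 18  (first piece 2, then r[3]=11)
r[6] = 22  (first piece 3, then r[3]=11)
Maximum revenue is $22.
Now minimize piece count subject to staying optimal: for each k, pieces[k] = 1 + min over i with p[i]+r[k−i]=r[k] of pieces[k−i].
pieces[3] = 1
pieces[4] = 2
pieces[5] = 2
pieces[6] = 2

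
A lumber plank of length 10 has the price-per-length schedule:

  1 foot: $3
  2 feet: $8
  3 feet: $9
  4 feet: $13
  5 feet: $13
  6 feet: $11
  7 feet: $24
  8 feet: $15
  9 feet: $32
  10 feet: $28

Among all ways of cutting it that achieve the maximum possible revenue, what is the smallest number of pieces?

5

Build r[k] bottom-up: r[k] = max over allowed piece i of (p[i] + r[k−i]).
r[1] = 3
r[2] = max(3+3, 8+0) = 8
r[3] = max(3+8, 8+3, 9+0) = 11
r[4] = max(3+11, 8+8, 9+3, 13+0) = 16
r[5] = max(3+16, 8+11, 9+8, 13+3, 13+0) = 19
r[6] = max(3+19, 8+16, 9+11, 13+8, 13+3, 11+0) = 24
r[7] = max(3+24, 8+19, 9+16, …, 11+3, 24+0) = 27
r[8] = max(3+27, 8+24, 9+19, …, 24+3, 15+0) = 32
r[9] = max(3+32, 8+27, 9+24, …, 15+3, 32+0) = 35
r[10] = max(3+35, 8+32, 9+27, …, 32+3, 28+0) = 40
Maximum revenue is $40.
Now minimize piece count subject to staying optimal: for each k, pieces[k] = 1 + min over i with p[i]+r[k−i]=r[k] of pieces[k−i].
pieces[7] = 4
pieces[8] = 4
pieces[9] = 5
pieces[10] = 5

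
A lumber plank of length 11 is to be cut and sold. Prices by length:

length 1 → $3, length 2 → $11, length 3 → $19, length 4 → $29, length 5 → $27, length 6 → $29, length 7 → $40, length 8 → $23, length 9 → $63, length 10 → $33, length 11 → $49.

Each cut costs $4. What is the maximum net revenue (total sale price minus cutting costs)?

Build r[k] bottom-up: r[k] = max over allowed piece i of (p[i] + r[k−i]) − 4 per cut.
r[1] = 3
r[2] = 11
r[3] = 19
r[4] = 29
r[5] = 28  (first piece 1, then r[4]=29)
r[6] = 36  (first piece 2, then r[4]=29)
r[7] = 44  (first piece 3, then r[4]=29)
r[8] = 54  (first piece 4, then r[4]=29)
r[9] = 63
r[10] = 62  (first piece 1, then r[9]=63)
r[11] = 70  (first piece 2, then r[9]=63)
One optimal plan: pieces 9 + 2 (1 cut) → $74 − $4 = $70.

70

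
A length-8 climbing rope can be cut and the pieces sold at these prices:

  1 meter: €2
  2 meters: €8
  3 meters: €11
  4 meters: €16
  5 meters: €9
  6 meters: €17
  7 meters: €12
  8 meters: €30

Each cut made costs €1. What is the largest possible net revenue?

31

Let v[k] be the best obtainable value from length k. For each k, try every first piece i and keep the best of price[i] + v[k−i] minus the 1 cut fee when i<k.
v[1] = 2
v[2] = 8
v[3] = 11
v[4] = 16
v[5] = 18  (first piece 2, then v[3]=11)
v[6] = 23  (first piece 2, then v[4]=16)
v[7] = 26  (first piece 3, then v[4]=16)
v[8] = 31  (first piece 4, then v[4]=16)
One optimal plan: pieces 4 + 4 (1 cut) → €32 − €1 = €31.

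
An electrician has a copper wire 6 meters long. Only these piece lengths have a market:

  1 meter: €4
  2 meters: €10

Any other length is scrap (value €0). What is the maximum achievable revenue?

Build f[k] bottom-up: f[k] = max over allowed piece i of (p[i] + f[k−i]).
f[1] = 4
f[2] = max(4+4, 10+0) = 10
f[3] = max(4+10, 10+4) = 14
f[4] = max(4+14, 10+10) = 20
f[5] = max(4+20, 10+14) = 24
f[6] = max(4+24, 10+20) = 30
One optimal cutting: 2 + 2 + 2 → €30.

30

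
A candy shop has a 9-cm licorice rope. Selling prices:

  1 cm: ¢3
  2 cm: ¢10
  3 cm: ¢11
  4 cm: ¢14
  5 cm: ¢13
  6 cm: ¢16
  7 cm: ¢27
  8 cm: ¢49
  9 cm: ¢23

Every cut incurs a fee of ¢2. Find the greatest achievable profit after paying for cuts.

Consider every possible first cut. v[k] is the best of p[i]+v[k−i] over all sellable i≤k, charging 2 whenever i<k.
v[1] = 3
v[2] = max(3+3-2, 10+0) = 10
v[3] = max(3+10-2, 10+3-2, 11+0) = 11
v[4] = max(3+11-2, 10+10-2, 11+3-2, 14+0) = 18
v[5] = max(3+18-2, 10+11-2, 11+10-2, 14+3-2, 13+0) = 19
v[6] = max(3+19-2, 10+18-2, 11+11-2, 14+10-2, 13+3-2, 16+0) = 26
v[7] = max(3+26-2, 10+19-2, 11+18-2, …, 16+3-2, 27+0) = 27
v[8] = max(3+27-2, 10+26-2, 11+19-2, …, 27+3-2, 49+0) = 49
v[9] = max(3+49-2, 10+27-2, 11+26-2, …, 49+3-2, 23+0) = 50
One optimal plan: pieces 8 + 1 (1 cut) → ¢52 − ¢2 = ¢50.

50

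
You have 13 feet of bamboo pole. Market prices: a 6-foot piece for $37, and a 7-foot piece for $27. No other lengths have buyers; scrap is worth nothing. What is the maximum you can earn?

74

Let best[k] be the best obtainable value from length k. For each k, try every first piece i and keep the best of price[i] + best[k−i].
best[1] = 0
best[2] = 0
best[3] = 0
best[4] = 0
best[5] = 0
best[6] = 37
best[7] = max(37+0, 27+0) = 37
best[8] = max(37+0, 27+0) = 37
best[9] = max(37+0, 27+0) = 37
best[10] = max(37+0, 27+0) = 37
best[11] = max(37+0, 27+0) = 37
best[12] = max(37+37, 27+0) = 74
best[13] = max(37+37, 27+37) = 74
One optimal cutting: pieces 6 + 6 with 1 foot of scrap → $74.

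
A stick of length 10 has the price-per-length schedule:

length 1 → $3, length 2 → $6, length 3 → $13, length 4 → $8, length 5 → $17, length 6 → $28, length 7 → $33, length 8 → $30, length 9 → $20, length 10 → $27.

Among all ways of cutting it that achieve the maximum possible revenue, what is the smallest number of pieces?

Consider every possible first cut. r[k] is the best of p[i]+r[k−i] over all sellable i≤k.
r[1] = 3
r[2] = 6  (first piece 1, then r[1]=3)
r[3] = 13
r[4] = 16  (first piece 1, then r[3]=13)
r[5] = 19  (first piece 1, then r[4]=16)
r[6] = 28
r[7] = 33
r[8] = 36  (first piece 1, then r[7]=33)
r[9] = 41  (first piece 3, then r[6]=28)
r[10] = 46  (first piece 3, then r[7]=33)
Maximum revenue is $46.
Now minimize piece count subject to staying optimal: for each k, pieces[k] = 1 + min over i with p[i]+r[k−i]=r[k] of pieces[k−i].
pieces[7] = 1
pieces[8] = 2
pieces[9] = 2
pieces[10] = 2

2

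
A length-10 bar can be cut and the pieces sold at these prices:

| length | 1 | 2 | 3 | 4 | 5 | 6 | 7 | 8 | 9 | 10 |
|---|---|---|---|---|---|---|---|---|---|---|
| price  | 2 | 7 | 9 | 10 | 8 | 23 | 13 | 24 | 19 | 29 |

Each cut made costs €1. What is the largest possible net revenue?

35

Build r[k] bottom-up: r[k] = max over allowed piece i of (p[i] + r[k−i]) − 1 per cut.
r[1] = 2
r[2] = max(2+2-1, 7+0) = 7
r[3] = max(2+7-1, 7+2-1, 9+0) = 9
r[4] = max(2+9-1, 7+7-1, 9+2-1, 10+0) = 13
r[5] = max(2+13-1, 7+9-1, 9+7-1, 10+2-1, 8+0) = 15
r[6] = max(2+15-1, 7+13-1, 9+9-1, 10+7-1, 8+2-1, 23+0) = 23
r[7] = max(2+23-1, 7+15-1, 9+13-1, …, 23+2-1, 13+0) = 24
r[8] = max(2+24-1, 7+23-1, 9+15-1, …, 13+2-1, 24+0) = 29
r[9] = max(2+29-1, 7+24-1, 9+23-1, …, 24+2-1, 19+0) = 31
r[10] = max(2+31-1, 7+29-1, 9+24-1, …, 19+2-1, 29+0) = 35
One optimal plan: pieces 6 + 2 + 2 (2 cuts) → €37 − €2 = €35.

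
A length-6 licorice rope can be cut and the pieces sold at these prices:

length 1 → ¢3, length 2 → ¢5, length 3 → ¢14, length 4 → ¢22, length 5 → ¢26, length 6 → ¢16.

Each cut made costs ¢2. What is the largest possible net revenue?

27

Let v[k] be the best obtainable value from length k. For each k, try every first piece i and keep the best of price[i] + v[k−i] minus the 2 cut fee when i<k.
v[1] = 3
v[2] = max(3+3-2, 5+0) = 5
v[3] = max(3+5-2, 5+3-2, 14+0) = 14
v[4] = max(3+14-2, 5+5-2, 14+3-2, 22+0) = 22
v[5] = max(3+22-2, 5+14-2, 14+5-2, 22+3-2, 26+0) = 26
v[6] = max(3+26-2, 5+22-2, 14+14-2, 22+5-2, 26+3-2, 16+0) = 27
One optimal plan: pieces 5 + 1 (1 cut) → ¢29 − ¢2 = ¢27.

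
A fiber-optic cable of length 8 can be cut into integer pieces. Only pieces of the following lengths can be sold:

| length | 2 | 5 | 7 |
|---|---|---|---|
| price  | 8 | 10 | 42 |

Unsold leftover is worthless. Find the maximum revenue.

42

Let r[k] be the best obtainable value from length k. For each k, try every first piece i and keep the best of price[i] + r[k−i].
r[1] = 0
r[2] = 8
r[3] = 8
r[4] = 16  (first piece 2, then r[2]=8)
r[5] = 16
r[6] = 24  (first piece 2, then r[4]=16)
r[7] = 42
r[8] = 42
One optimal cutting: pieces 7 with 1 meter of scrap → $42.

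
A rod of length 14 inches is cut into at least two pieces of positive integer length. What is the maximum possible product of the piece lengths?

162

Fill P[k] for k=2..14: at each k try every first piece i and multiply by the better of (k−i) uncut or P[k−i].
P[2] = 1×max(1,0) = 1×1 = 1
P[3] = max(1×2, 2×1) = 2
P[4] = max(1×3, 2×2, 3×1) = 4
P[5] = max(1×4, 2×3, 3×2, 4×1) = 6
P[6] = max(1×6, 2×4, 3×3, 4×2, 5×1) = 9
P[7] = max(1×9, 2×6, 3×4, 4×3, 5×2, 6×1) = 12
P[8] = max(1×12, 2×9, 3×6, …, 6×2, 7×1) = 18
P[9] = max(1×18, 2×12, 3×9, …, 7×2, 8×1) = 27
P[10] = max(1×27, 2×18, 3×12, …, 8×2, 9×1) = 36
P[11] = max(1×36, 2×27, 3×18, …, 9×2, 10×1) = 54
P[12] = max(1×54, 2×36, 3×27, …, 10×2, 11×1) = 81
P[13] = max(1×81, 2×54, 3×36, …, 11×2, 12×1) = 108
P[14] = max(1×108, 2×81, 3×54, …, 12×2, 13×1) = 162
One optimal split: 3 + 3 + 3 + 3 + 2; product 3×3×3×3×2 = 162.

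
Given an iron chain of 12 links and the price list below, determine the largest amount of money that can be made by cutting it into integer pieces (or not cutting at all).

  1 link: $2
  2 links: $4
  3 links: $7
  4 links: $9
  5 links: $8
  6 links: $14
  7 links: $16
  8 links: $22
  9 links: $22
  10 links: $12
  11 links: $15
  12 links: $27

31

Consider every possible first cut. v[k] is the best of p[i]+v[k−i] over all sellable i≤k.
v[1] = 2
v[2] = max(2+2, 4+0) = 4
v[3] = max(2+4, 4+2, 7+0) = 7
v[4] = max(2+7, 4+4, 7+2, 9+0) = 9
v[5] = max(2+9, 4+7, 7+4, 9+2, 8+0) = 11
v[6] = max(2+11, 4+9, 7+7, 9+4, 8+2, 14+0) = 14
v[7] = max(2+14, 4+11, 7+9, …, 14+2, 16+0) = 16
v[8] = max(2+16, 4+14, 7+11, …, 16+2, 22+0) = 22
v[9] = max(2+22, 4+16, 7+14, …, 22+2, 22+0) = 24
v[10] = max(2+24, 4+22, 7+16, …, 22+2, 12+0) = 26
v[11] = max(2+26, 4+24, 7+22, …, 12+2, 15+0) = 29
v[12] = max(2+29, 4+26, 7+24, …, 15+2, 27+0) = 31
One optimal cutting: 8 + 3 + 1 → $22 + $7 + $2 = $31.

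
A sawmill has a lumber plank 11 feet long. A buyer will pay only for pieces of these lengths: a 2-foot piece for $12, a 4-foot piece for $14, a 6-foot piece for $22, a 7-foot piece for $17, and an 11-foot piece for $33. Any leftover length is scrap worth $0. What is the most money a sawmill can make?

Consider every possible first cut. f[k] is the best of p[i]+f[k−i] over all sellable i≤k.
f[1] = 0
f[2] = 12
f[3] = 12
f[4] = 24  (first piece 2, then f[2]=12)
f[5] = 24
f[6] = 36  (first piece 2, then f[4]=24)
f[7] = 36
f[8] = 48  (first piece 2, then f[6]=36)
f[9] = 48
f[10] = 60  (first piece 2, then f[8]=48)
f[11] = 60
One optimal cutting: pieces 2 + 2 + 2 + 2 + 2 with 1 foot of scrap → $60.

60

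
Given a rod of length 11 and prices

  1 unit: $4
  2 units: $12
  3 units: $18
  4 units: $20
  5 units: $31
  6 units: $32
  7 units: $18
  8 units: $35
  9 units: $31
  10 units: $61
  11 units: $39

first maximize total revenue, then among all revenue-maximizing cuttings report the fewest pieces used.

3

Build r[k] bottom-up: r[k] = max over allowed piece i of (p[i] + r[k−i]).
r[1] = 4
r[2] = max(4+4, 12+0) = 12
r[3] = max(4+12, 12+4, 18+0) = 18
r[4] = max(4+18, 12+12, 18+4, 20+0) = 24
r[5] = max(4+24, 12+18, 18+12, 20+4, 31+0) = 31
r[6] = max(4+31, 12+24, 18+18, 20+12, 31+4, 32+0) = 36
r[7] = max(4+36, 12+31, 18+24, …, 32+4, 18+0) = 43
r[8] = max(4+43, 12+36, 18+31, …, 18+4, 35+0) = 49
r[9] = max(4+49, 12+43, 18+36, …, 35+4, 31+0) = 55
r[10] = max(4+55, 12+49, 18+43, …, 31+4, 61+0) = 62
r[11] = max(4+62, 12+55, 18+49, …, 61+4, 39+0) = 67
Maximum revenue is $67.
Now minimize piece count subject to staying optimal: for each k, pieces[k] = 1 + min over i with p[i]+r[k−i]=r[k] of pieces[k−i].
pieces[8] = 2
pieces[9] = 3
pieces[10] = 2
pieces[11] = 3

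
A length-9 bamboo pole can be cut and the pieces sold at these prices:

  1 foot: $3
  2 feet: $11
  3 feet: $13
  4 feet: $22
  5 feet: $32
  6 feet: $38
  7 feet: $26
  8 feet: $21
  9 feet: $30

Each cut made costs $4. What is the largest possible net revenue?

Consider every possible first cut. net[k] is the best of p[i]+net[k−i] over all sellable i≤k, charging 4 whenever i<k.
net[1] = 3
net[2] = max(3+3-4, 11+0) = 11
net[3] = max(3+11-4, 11+3-4, 13+0) = 13
net[4] = max(3+13-4, 11+11-4, 13+3-4, 22+0) = 22
net[5] = max(3+22-4, 11+13-4, 13+11-4, 22+3-4, 32+0) = 32
net[6] = max(3+32-4, 11+22-4, 13+13-4, 22+11-4, 32+3-4, 38+0) = 38
net[7] = max(3+38-4, 11+32-4, 13+22-4, …, 38+3-4, 26+0) = 39
net[8] = max(3+39-4, 11+38-4, 13+32-4, …, 26+3-4, 21+0) = 45
net[9] = max(3+45-4, 11+39-4, 13+38-4, …, 21+3-4, 30+0) = 50
One optimal plan: pieces 5 + 4 (1 cut) → $54 − $4 = $50.

50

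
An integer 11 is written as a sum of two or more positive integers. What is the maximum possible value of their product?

54

Define g[k] = max over 1≤i<k of i · max(k−i, g[k−i]); the inner max lets the remainder stay uncut if that's better.
g[2] = 1×max(1,0) = 1×1 = 1
g[3] = 1×max(2,1) = 1×2 = 2
g[4] = 2×max(2,1) = 2×2 = 4
g[5] = 2×max(3,2) = 2×3 = 6
g[6] = 3×max(3,2) = 3×3 = 9
g[7] = 2×max(5,6) = 2×6 = 12
g[8] = 2×max(6,9) = 2×9 = 18
g[9] = 3×max(6,9) = 3×9 = 27
g[10] = 2×max(8,18) = 2×18 = 36
g[11] = 2×max(9,27) = 2×27 = 54
One optimal split: 3 + 3 + 3 + 2; product 3×3×3×2 = 54.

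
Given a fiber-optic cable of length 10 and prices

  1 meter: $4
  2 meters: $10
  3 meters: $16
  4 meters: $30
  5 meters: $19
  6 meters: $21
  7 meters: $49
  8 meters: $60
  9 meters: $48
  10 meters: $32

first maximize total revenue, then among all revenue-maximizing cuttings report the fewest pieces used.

Consider every possible first cut. r[k] is the best of p[i]+r[k−i] over all sellable i≤k.
r[1] = 4
r[2] = 10
r[3] = 16
r[4] = 30
r[5] = 34  (first piece 1, then r[4]=30)
r[6] = 40  (first piece 2, then r[4]=30)
r[7] = 49
r[8] = 60  (first piece 4, then r[4]=30)
r[9] = 64  (first piece 1, then r[8]=60)
r[10] = 70  (first piece 2, then r[8]=60)
Maximum revenue is $70.
Now minimize piece count subject to staying optimal: for each k, pieces[k] = 1 + min over i with p[i]+r[k−i]=r[k] of pieces[k−i].
pieces[7] = 1
pieces[8] = 1
pieces[9] = 2
pieces[10] = 2

2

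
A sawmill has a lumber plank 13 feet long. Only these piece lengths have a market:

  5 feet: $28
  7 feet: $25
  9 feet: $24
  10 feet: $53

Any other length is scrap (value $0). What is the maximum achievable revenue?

Build r[k] bottom-up: r[k] = max over allowed piece i of (p[i] + r[k−i]).
r[1] = 0
r[2] = 0
r[3] = 0
r[4] = 0
r[5] = 28
r[6] = 28
r[7] = 28
r[8] = 28
r[9] = 28
r[10] = 56  (first piece 5, then r[5]=28)
r[11] = 56
r[12] = 56
r[13] = 56
One optimal cutting: pieces 5 + 5 with 3 feet of scrap → $56.

56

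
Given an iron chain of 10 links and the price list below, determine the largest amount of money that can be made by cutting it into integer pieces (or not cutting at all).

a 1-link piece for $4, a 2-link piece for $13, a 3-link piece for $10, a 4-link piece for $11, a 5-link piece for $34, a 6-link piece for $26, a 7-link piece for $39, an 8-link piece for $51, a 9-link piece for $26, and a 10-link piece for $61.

Let best[k] be the best obtainable value from length k. For each k, try every first piece i and keep the best of price[i] + best[k−i].
best[1] = 4
best[2] = max(4+4, 13+0) = 13
best[3] = max(4+13, 13+4, 10+0) = 17
best[4] = max(4+17, 13+13, 10+4, 11+0) = 26
best[5] = max(4+26, 13+17, 10+13, 11+4, 34+0) = 34
best[6] = max(4+34, 13+26, 10+17, 11+13, 34+4, 26+0) = 39
best[7] = max(4+39, 13+34, 10+26, …, 26+4, 39+0) = 47
best[8] = max(4+47, 13+39, 10+34, …, 39+4, 51+0) = 52
best[9] = max(4+52, 13+47, 10+39, …, 51+4, 26+0) = 60
best[10] = max(4+60, 13+52, 10+47, …, 26+4, 61+0) = 68
One optimal cutting: 5 + 5 → $34 + $34 = $68.

68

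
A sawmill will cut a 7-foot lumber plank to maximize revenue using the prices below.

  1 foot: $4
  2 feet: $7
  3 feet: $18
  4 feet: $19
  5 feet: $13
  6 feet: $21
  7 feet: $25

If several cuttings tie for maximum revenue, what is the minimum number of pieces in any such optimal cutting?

3

Build r[k] bottom-up: r[k] = max over allowed piece i of (p[i] + r[k−i]).
r[1] = 4
r[2] = 8  (first piece 1, then r[1]=4)
r[3] = 18
r[4] = 22  (first piece 1, then r[3]=18)
r[5] = 26  (first piece 1, then r[4]=22)
r[6] = 36  (first piece 3, then r[3]=18)
r[7] = 40  (first piece 1, then r[6]=36)
Maximum revenue is $40.
Now minimize piece count subject to staying optimal: for each k, pieces[k] = 1 + min over i with p[i]+r[k−i]=r[k] of pieces[k−i].
pieces[4] = 2
pieces[5] = 3
pieces[6] = 2
pieces[7] = 3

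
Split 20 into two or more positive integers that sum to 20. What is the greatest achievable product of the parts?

Let P[k] be the best product for length k (with at least one cut). For each first piece i, the rest contributes max(k−i, P[k−i]).
P[2] = 1×max(1,0) = 1×1 = 1
P[3] = 1×max(2,1) = 1×2 = 2
P[4] = 2×max(2,1) = 2×2 = 4
P[5] = 2×max(3,2) = 2×3 = 6
P[6] = 3×max(3,2) = 3×3 = 9
P[7] = 2×max(5,6) = 2×6 = 12
P[8] = 2×max(6,9) = 2×9 = 18
P[9] = 3×max(6,9) = 3×9 = 27
P[10] = 2×max(8,18) = 2×18 = 36
P[11] = 2×max(9,27) = 2×27 = 54
P[12] = 3×max(9,27) = 3×27 = 81
P[13] = 2×max(11,54) = 2×54 = 108
P[14] = 2×max(12,81) = 2×81 = 162
P[15] = 3×max(12,81) = 3×81 = 243
P[16] = 2×max(14,162) = 2×162 = 324
P[17] = 2×max(15,243) = 2×243 = 486
P[18] = 3×max(15,243) = 3×243 = 729
P[19] = 2×max(17,486) = 2×486 = 972
P[20] = 2×max(18,729) = 2×729 = 1458
One optimal split: 3 + 3 + 3 + 3 + 3 + 3 + 2; product 3×3×3×3×3×3×2 = 1458.

1458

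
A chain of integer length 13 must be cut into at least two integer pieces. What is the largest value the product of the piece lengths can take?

108

Fill f[k] for k=2..13: at each k try every first piece i and multiply by the better of (k−i) uncut or f[k−i].
f[2] = 1*max(1,0) = 1*1 = 1
f[3] = 1*max(2,1) = 1*2 = 2
f[4] = 2*max(2,1) = 2*2 = 4
f[5] = 2*max(3,2) = 2*3 = 6
f[6] = 3*max(3,2) = 3*3 = 9
f[7] = 2*max(5,6) = 2*6 = 12
f[8] = 2*max(6,9) = 2*9 = 18
f[9] = 3*max(6,9) = 3*9 = 27
f[10] = 2*max(8,18) = 2*18 = 36
f[11] = 2*max(9,27) = 2*27 = 54
f[12] = 3*max(9,27) = 3*27 = 81
f[13] = 2*max(11,54) = 2*54 = 108
One optimal split: 3 + 3 + 3 + 2 + 2; product 3*3*3*2*2 = 108.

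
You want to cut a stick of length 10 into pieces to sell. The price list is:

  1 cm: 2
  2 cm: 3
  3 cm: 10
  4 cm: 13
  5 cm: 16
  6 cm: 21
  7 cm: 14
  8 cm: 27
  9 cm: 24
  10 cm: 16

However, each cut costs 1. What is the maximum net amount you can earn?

Let v[k] be the best obtainable value from length k. For each k, try every first piece i and keep the best of price[i] + v[k−i] minus the 1 cut fee when i<k.
v[1] = 2
v[2] = 3  (first piece 1, then v[1]=2)
v[3] = 10
v[4] = 13
v[5] = 16
v[6] = 21
v[7] = 22  (first piece 1, then v[6]=21)
v[8] = 27
v[9] = 30  (first piece 3, then v[6]=21)
v[10] = 33  (first piece 4, then v[6]=21)
One optimal plan: pieces 6 + 4 (1 cut) → 34 − 1 = 33.

33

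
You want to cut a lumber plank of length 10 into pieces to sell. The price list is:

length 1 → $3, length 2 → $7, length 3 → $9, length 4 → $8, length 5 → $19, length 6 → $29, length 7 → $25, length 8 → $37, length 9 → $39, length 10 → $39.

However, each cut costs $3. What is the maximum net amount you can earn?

Build net[k] bottom-up: net[k] = max over allowed piece i of (p[i] + net[k−i]) − 3 per cut.
net[1] = 3
net[2] = max(3+3-3, 7+0) = 7
net[3] = max(3+7-3, 7+3-3, 9+0) = 9
net[4] = max(3+9-3, 7+7-3, 9+3-3, 8+0) = 11
net[5] = max(3+11-3, 7+9-3, 9+7-3, 8+3-3, 19+0) = 19
net[6] = max(3+19-3, 7+11-3, 9+9-3, 8+7-3, 19+3-3, 29+0) = 29
net[7] = max(3+29-3, 7+19-3, 9+11-3, …, 29+3-3, 25+0) = 29
net[8] = max(3+29-3, 7+29-3, 9+19-3, …, 25+3-3, 37+0) = 37
net[9] = max(3+37-3, 7+29-3, 9+29-3, …, 37+3-3, 39+0) = 39
net[10] = max(3+39-3, 7+37-3, 9+29-3, …, 39+3-3, 39+0) = 41
One optimal plan: pieces 8 + 2 (1 cut) → $44 − $3 = $41.

41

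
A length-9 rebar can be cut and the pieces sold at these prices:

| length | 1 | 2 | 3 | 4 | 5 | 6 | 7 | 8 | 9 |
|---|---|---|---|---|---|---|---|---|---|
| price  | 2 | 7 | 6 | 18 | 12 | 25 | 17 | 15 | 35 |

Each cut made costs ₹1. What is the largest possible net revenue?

Consider every possible first cut. v[k] is the best of p[i]+v[k−i] over all sellable i≤k, charging 1 whenever i<k.
v[1] = 2
v[2] = max(2+2-1, 7+0) = 7
v[3] = max(2+7-1, 7+2-1, 6+0) = 8
v[4] = max(2+8-1, 7+7-1, 6+2-1, 18+0) = 18
v[5] = max(2+18-1, 7+8-1, 6+7-1, 18+2-1, 12+0) = 19
v[6] = max(2+19-1, 7+18-1, 6+8-1, 18+7-1, 12+2-1, 25+0) = 25
v[7] = max(2+25-1, 7+19-1, 6+18-1, …, 25+2-1, 17+0) = 26
v[8] = max(2+26-1, 7+25-1, 6+19-1, …, 17+2-1, 15+0) = 35
v[9] = max(2+35-1, 7+26-1, 6+25-1, …, 15+2-1, 35+0) = 36
One optimal plan: pieces 4 + 4 + 1 (2 cuts) → ₹38 − ₹2 = ₹36.

36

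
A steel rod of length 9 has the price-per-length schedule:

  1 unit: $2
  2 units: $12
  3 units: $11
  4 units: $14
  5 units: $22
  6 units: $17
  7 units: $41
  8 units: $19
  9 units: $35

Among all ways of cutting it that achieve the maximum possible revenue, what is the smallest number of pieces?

Let r[k] be the best obtainable value from length k. For each k, try every first piece i and keep the best of price[i] + r[k−i].
r[1] = 2
r[2] = max(2+2, 12+0) = 12
r[3] = max(2+12, 12+2, 11+0) = 14
r[4] = max(2+14, 12+12, 11+2, 14+0) = 24
r[5] = max(2+24, 12+14, 11+12, 14+2, 22+0) = 26
r[6] = max(2+26, 12+24, 11+14, 14+12, 22+2, 17+0) = 36
r[7] = max(2+36, 12+26, 11+24, …, 17+2, 41+0) = 41
r[8] = max(2+41, 12+36, 11+26, …, 41+2, 19+0) = 48
r[9] = max(2+48, 12+41, 11+36, …, 19+2, 35+0) = 53
Maximum revenue is $53.
Now minimize piece count subject to staying optimal: for each k, pieces[k] = 1 + min over i with p[i]+r[k−i]=r[k] of pieces[k−i].
pieces[6] = 3
pieces[7] = 1
pieces[8] = 4
pieces[9] = 2

2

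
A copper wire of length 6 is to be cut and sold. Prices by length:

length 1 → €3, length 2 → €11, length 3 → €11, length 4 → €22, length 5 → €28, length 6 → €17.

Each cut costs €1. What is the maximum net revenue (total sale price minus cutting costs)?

Let r[k] be the best obtainable value from length k. For each k, try every first piece i and keep the best of price[i] + r[k−i] minus the 1 cut fee when i<k.
r[1] = 3
r[2] = max(3+3-1, 11+0) = 11
r[3] = max(3+11-1, 11+3-1, 11+0) = 13
r[4] = max(3+13-1, 11+11-1, 11+3-1, 22+0) = 22
r[5] = max(3+22-1, 11+13-1, 11+11-1, 22+3-1, 28+0) = 28
r[6] = max(3+28-1, 11+22-1, 11+13-1, 22+11-1, 28+3-1, 17+0) = 32
One optimal plan: pieces 4 + 2 (1 cut) → €33 − €1 = €32.

32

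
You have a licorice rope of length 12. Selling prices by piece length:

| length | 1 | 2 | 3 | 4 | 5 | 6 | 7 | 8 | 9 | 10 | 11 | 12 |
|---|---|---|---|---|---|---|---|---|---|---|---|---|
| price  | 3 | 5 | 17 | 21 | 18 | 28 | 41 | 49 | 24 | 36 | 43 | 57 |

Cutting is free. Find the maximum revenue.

70

Let R[k] be the best obtainable value from length k. For each k, try every first piece i and keep the best of price[i] + R[k−i].
R[1] = 3
R[2] = max(3+3, 5+0) = 6
R[3] = max(3+6, 5+3, 17+0) = 17
R[4] = max(3+17, 5+6, 17+3, 21+0) = 21
R[5] = max(3+21, 5+17, 17+6, 21+3, 18+0) = 24
R[6] = max(3+24, 5+21, 17+17, 21+6, 18+3, 28+0) = 34
R[7] = max(3+34, 5+24, 17+21, …, 28+3, 41+0) = 41
R[8] = max(3+41, 5+34, 17+24, …, 41+3, 49+0) = 49
R[9] = max(3+49, 5+41, 17+34, …, 49+3, 24+0) = 52
R[10] = max(3+52, 5+49, 17+41, …, 24+3, 36+0) = 58
R[11] = max(3+58, 5+52, 17+49, …, 36+3, 43+0) = 66
R[12] = max(3+66, 5+58, 17+52, …, 43+3, 57+0) = 70
One optimal cutting: 8 + 4 → ¢49 + ¢21 = ¢70.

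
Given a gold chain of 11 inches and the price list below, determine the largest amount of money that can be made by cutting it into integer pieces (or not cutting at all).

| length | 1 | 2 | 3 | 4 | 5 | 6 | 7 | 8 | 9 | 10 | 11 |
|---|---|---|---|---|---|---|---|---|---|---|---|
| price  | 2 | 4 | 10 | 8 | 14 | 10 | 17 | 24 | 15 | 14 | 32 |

Build best[k] bottom-up: best[k] = max over allowed piece i of (p[i] + best[k−i]).
best[1] = 2
best[2] = 4  (first piece 1, then best[1]=2)
best[3] = 10
best[4] = 12  (first piece 1, then best[3]=10)
best[5] = 14  (first piece 1, then best[4]=12)
best[6] = 20  (first piece 3, then best[3]=10)
best[7] = 22  (first piece 1, then best[6]=20)
best[8] = 24  (first piece 1, then best[7]=22)
best[9] = 30  (first piece 3, then best[6]=20)
best[10] = 32  (first piece 1, then best[9]=30)
best[11] = 34  (first piece 1, then best[10]=32)
One optimal cutting: 3 + 3 + 3 + 1 + 1 → $10 + $10 + $10 + $2 + $2 = $34.

34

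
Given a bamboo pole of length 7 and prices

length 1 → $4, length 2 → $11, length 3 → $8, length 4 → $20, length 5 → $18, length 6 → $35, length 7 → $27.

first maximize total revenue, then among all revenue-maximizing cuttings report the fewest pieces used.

Build r[k] bottom-up: r[k] = max over allowed piece i of (p[i] + r[k−i]).
r[1] = 4
r[2] = 11
r[3] = 15  (first piece 1, then r[2]=11)
r[4] = 22  (first piece 2, then r[2]=11)
r[5] = 26  (first piece 1, then r[4]=22)
r[6] = 35
r[7] = 39  (first piece 1, then r[6]=35)
Maximum revenue is $39.
Now minimize piece count subject to staying optimal: for each k, pieces[k] = 1 + min over i with p[i]+r[k−i]=r[k] of pieces[k−i].
pieces[4] = 2
pieces[5] = 3
pieces[6] = 1
pieces[7] = 2

2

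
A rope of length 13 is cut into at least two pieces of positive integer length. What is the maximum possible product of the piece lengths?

Let prod[k] be the best product for length k (with at least one cut). For each first piece i, the rest contributes max(k−i, prod[k−i]).
Small cases: prod[2]=1, prod[3]=2, prod[4]=4, prod[5]=6, prod[6]=9.
prod[7] = 2*max(5,6) = 2*6 = 12
prod[8] = 2*max(6,9) = 2*9 = 18
prod[9] = 3*max(6,9) = 3*9 = 27
prod[10] = 2*max(8,18) = 2*18 = 36
prod[11] = 2*max(9,27) = 2*27 = 54
prod[12] = 3*max(9,27) = 3*27 = 81
prod[13] = 2*max(11,54) = 2*54 = 108
One optimal split: 3 + 3 + 3 + 2 + 2; product 3*3*3*2*2 = 108.

108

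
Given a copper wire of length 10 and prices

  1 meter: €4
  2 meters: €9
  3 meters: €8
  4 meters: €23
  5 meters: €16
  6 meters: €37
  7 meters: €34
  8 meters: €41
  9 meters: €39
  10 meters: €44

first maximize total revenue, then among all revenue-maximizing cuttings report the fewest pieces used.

Build r[k] bottom-up: r[k] = max over allowed piece i of (p[i] + r[k−i]).
r[1] = 4
r[2] = max(4+4, 9+0) = 9
r[3] = max(4+9, 9+4, 8+0) = 13
r[4] = max(4+13, 9+9, 8+4, 23+0) = 23
r[5] = max(4+23, 9+13, 8+9, 23+4, 16+0) = 27
r[6] = max(4+27, 9+23, 8+13, 23+9, 16+4, 37+0) = 37
r[7] = max(4+37, 9+27, 8+23, …, 37+4, 34+0) = 41
r[8] = max(4+41, 9+37, 8+27, …, 34+4, 41+0) = 46
r[9] = max(4+46, 9+41, 8+37, …, 41+4, 39+0) = 50
r[10] = max(4+50, 9+46, 8+41, …, 39+4, 44+0) = 60
Maximum revenue is €60.
Now minimize piece count subject to staying optimal: for each k, pieces[k] = 1 + min over i with p[i]+r[k−i]=r[k] of pieces[k−i].
pieces[7] = 2
pieces[8] = 2
pieces[9] = 3
pieces[10] = 2

2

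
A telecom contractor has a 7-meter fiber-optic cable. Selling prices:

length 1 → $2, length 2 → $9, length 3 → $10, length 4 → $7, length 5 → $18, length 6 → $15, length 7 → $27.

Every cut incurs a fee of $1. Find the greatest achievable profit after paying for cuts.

Build v[k] bottom-up: v[k] = max over allowed piece i of (p[i] + v[k−i]) − 1 per cut.
v[1] = 2
v[2] = max(2+2-1, 9+0) = 9
v[3] = max(2+9-1, 9+2-1, 10+0) = 10
v[4] = max(2+10-1, 9+9-1, 10+2-1, 7+0) = 17
v[5] = max(2+17-1, 9+10-1, 10+9-1, 7+2-1, 18+0) = 18
v[6] = max(2+18-1, 9+17-1, 10+10-1, 7+9-1, 18+2-1, 15+0) = 25
v[7] = max(2+25-1, 9+18-1, 10+17-1, …, 15+2-1, 27+0) = 27
Best is to make no cuts and sell whole for $27.

27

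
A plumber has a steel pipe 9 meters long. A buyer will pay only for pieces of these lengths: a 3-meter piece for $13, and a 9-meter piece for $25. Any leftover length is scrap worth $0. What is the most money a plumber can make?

Let r[k] be the best obtainable value from length k. For each k, try every first piece i and keep the best of price[i] + r[k−i].
r[1] = 0
r[2] = 0
r[3] = 13
r[4] = 13
r[5] = 13
r[6] = 26  (first piece 3, then r[3]=13)
r[7] = 26
r[8] = 26
r[9] = max(13+26, 25+0) = 39
One optimal cutting: 3 + 3 + 3 → $39.

39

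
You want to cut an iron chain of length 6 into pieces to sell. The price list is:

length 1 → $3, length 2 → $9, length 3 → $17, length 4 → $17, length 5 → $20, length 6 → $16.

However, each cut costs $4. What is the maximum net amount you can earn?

Build r[k] bottom-up: r[k] = max over allowed piece i of (p[i] + r[k−i]) − 4 per cut.
r[1] = 3
r[2] = max(3+3-4, 9+0) = 9
r[3] = max(3+9-4, 9+3-4, 17+0) = 17
r[4] = max(3+17-4, 9+9-4, 17+3-4, 17+0) = 17
r[5] = max(3+17-4, 9+17-4, 17+9-4, 17+3-4, 20+0) = 22
r[6] = max(3+22-4, 9+17-4, 17+17-4, 17+9-4, 20+3-4, 16+0) = 30
One optimal plan: pieces 3 + 3 (1 cut) → $34 − $4 = $30.

30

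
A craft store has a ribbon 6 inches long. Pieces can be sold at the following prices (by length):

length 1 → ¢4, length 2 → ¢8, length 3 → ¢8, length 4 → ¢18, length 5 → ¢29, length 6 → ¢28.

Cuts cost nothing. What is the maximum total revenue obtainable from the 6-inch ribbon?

33

Consider every possible first cut. best[k] is the best of p[i]+best[k−i] over all sellable i≤k.
best[1] = 4
best[2] = 8  (first piece 1, then best[1]=4)
best[3] = 12  (first piece 1, then best[2]=8)
best[4] = 18
best[5] = 29
best[6] = 33  (first piece 1, then best[5]=29)
One optimal cutting: 5 + 1 → ¢29 + ¢4 = ¢33.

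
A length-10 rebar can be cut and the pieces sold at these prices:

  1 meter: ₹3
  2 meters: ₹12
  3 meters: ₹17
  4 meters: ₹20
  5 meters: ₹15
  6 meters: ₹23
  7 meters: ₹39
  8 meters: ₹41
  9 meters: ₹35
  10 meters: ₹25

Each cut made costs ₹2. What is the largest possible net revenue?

Build net[k] bottom-up: net[k] = max over allowed piece i of (p[i] + net[k−i]) − 2 per cut.
net[1] = 3
net[2] = max(3+3-2, 12+0) = 12
net[3] = max(3+12-2, 12+3-2, 17+0) = 17
net[4] = max(3+17-2, 12+12-2, 17+3-2, 20+0) = 22
net[5] = max(3+22-2, 12+17-2, 17+12-2, 20+3-2, 15+0) = 27
net[6] = max(3+27-2, 12+22-2, 17+17-2, 20+12-2, 15+3-2, 23+0) = 32
net[7] = max(3+32-2, 12+27-2, 17+22-2, …, 23+3-2, 39+0) = 39
net[8] = max(3+39-2, 12+32-2, 17+27-2, …, 39+3-2, 41+0) = 42
net[9] = max(3+42-2, 12+39-2, 17+32-2, …, 41+3-2, 35+0) = 49
net[10] = max(3+49-2, 12+42-2, 17+39-2, …, 35+3-2, 25+0) = 54
One optimal plan: pieces 7 + 3 (1 cut) → ₹56 − ₹2 = ₹54.

54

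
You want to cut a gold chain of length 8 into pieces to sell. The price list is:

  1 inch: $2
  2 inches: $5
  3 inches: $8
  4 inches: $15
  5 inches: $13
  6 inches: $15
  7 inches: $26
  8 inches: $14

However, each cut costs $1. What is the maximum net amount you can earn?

29

Build r[k] bottom-up: r[k] = max over allowed piece i of (p[i] + r[k−i]) − 1 per cut.
r[1] = 2
r[2] = max(2+2-1, 5+0) = 5
r[3] = max(2+5-1, 5+2-1, 8+0) = 8
r[4] = max(2+8-1, 5+5-1, 8+2-1, 15+0) = 15
r[5] = max(2+15-1, 5+8-1, 8+5-1, 15+2-1, 13+0) = 16
r[6] = max(2+16-1, 5+15-1, 8+8-1, 15+5-1, 13+2-1, 15+0) = 19
r[7] = max(2+19-1, 5+16-1, 8+15-1, …, 15+2-1, 26+0) = 26
r[8] = max(2+26-1, 5+19-1, 8+16-1, …, 26+2-1, 14+0) = 29
One optimal plan: pieces 4 + 4 (1 cut) → $30 − $1 = $29.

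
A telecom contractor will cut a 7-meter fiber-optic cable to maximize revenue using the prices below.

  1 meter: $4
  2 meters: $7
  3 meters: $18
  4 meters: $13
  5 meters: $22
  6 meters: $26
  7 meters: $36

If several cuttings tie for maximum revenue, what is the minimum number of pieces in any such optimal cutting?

3

Build r[k] bottom-up: r[k] = max over allowed piece i of (p[i] + r[k−i]).
r[1] = 4
r[2] = max(4+4, 7+0) = 8
r[3] = max(4+8, 7+4, 18+0) = 18
r[4] = max(4+18, 7+8, 18+4, 13+0) = 22
r[5] = max(4+22, 7+18, 18+8, 13+4, 22+0) = 26
r[6] = max(4+26, 7+22, 18+18, 13+8, 22+4, 26+0) = 36
r[7] = max(4+36, 7+26, 18+22, …, 26+4, 36+0) = 40
Maximum revenue is $40.
Now minimize piece count subject to staying optimal: for each k, pieces[k] = 1 + min over i with p[i]+r[k−i]=r[k] of pieces[k−i].
pieces[4] = 2
pieces[5] = 3
pieces[6] = 2
pieces[7] = 3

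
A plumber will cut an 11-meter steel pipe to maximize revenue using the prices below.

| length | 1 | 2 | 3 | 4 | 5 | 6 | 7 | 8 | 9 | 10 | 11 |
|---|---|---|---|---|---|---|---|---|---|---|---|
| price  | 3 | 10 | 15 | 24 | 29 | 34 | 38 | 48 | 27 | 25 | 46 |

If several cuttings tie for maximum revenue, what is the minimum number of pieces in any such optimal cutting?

Build r[k] bottom-up: r[k] = max over allowed piece i of (p[i] + r[k−i]).
r[1] = 3
r[2] = 10
r[3] = 15
r[4] = 24
r[5] = 29
r[6] = 34  (first piece 2, then r[4]=24)
r[7] = 39  (first piece 2, then r[5]=29)
r[8] = 48  (first piece 4, then r[4]=24)
r[9] = 53  (first piece 4, then r[5]=29)
r[10] = 58  (first piece 2, then r[8]=48)
r[11] = 63  (first piece 2, then r[9]=53)
Maximum revenue is $63.
Now minimize piece count subject to staying optimal: for each k, pieces[k] = 1 + min over i with p[i]+r[k−i]=r[k] of pieces[k−i].
pieces[8] = 1
pieces[9] = 2
pieces[10] = 2
pieces[11] = 2

2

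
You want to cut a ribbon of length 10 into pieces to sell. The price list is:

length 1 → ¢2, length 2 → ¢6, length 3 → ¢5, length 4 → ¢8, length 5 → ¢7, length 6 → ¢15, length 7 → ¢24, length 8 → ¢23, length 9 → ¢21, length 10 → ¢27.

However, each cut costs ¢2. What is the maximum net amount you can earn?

Build net[k] bottom-up: net[k] = max over allowed piece i of (p[i] + net[k−i]) − 2 per cut.
net[1] = 2
net[2] = 6
net[3] = 6  (first piece 1, then net[2]=6)
net[4] = 10  (first piece 2, then net[2]=6)
net[5] = 10  (first piece 1, then net[4]=10)
net[6] = 15
net[7] = 24
net[8] = 24  (first piece 1, then net[7]=24)
net[9] = 28  (first piece 2, then net[7]=24)
net[10] = 28  (first piece 1, then net[9]=28)
One optimal plan: pieces 7 + 2 + 1 (2 cuts) → ¢32 − ¢4 = ¢28.

28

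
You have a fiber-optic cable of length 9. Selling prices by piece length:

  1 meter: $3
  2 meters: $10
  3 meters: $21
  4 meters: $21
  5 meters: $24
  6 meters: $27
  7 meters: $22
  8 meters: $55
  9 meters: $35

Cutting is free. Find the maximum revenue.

Consider every possible first cut. best[k] is the best of p[i]+best[k−i] over all sellable i≤k.
best[1] = 3
best[2] = max(3+3, 10+0) = 10
best[3] = max(3+10, 10+3, 21+0) = 21
best[4] = max(3+21, 10+10, 21+3, 21+0) = 24
best[5] = max(3+24, 10+21, 21+10, 21+3, 24+0) = 31
best[6] = max(3+31, 10+24, 21+21, 21+10, 24+3, 27+0) = 42
best[7] = max(3+42, 10+31, 21+24, …, 27+3, 22+0) = 45
best[8] = max(3+45, 10+42, 21+31, …, 22+3, 55+0) = 55
best[9] = max(3+55, 10+45, 21+42, …, 55+3, 35+0) = 63
One optimal cutting: 3 + 3 + 3 → $21 + $21 + $21 = $63.

63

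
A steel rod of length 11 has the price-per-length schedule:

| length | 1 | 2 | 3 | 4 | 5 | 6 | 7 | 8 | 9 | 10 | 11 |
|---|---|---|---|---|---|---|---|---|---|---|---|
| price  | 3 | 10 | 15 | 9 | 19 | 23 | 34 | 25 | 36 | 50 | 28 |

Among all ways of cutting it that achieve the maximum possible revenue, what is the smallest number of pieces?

Consider every possible first cut. r[k] is the best of p[i]+r[k−i] over all sellable i≤k.
r[1] = 3
r[2] = 10
r[3] = 15
r[4] = 20  (first piece 2, then r[2]=10)
r[5] = 25  (first piece 2, then r[3]=15)
r[6] = 30  (first piece 2, then r[4]=20)
r[7] = 35  (first piece 2, then r[5]=25)
r[8] = 40  (first piece 2, then r[6]=30)
r[9] = 45  (first piece 2, then r[7]=35)
r[10] = 50  (first piece 2, then r[8]=40)
r[11] = 55  (first piece 2, then r[9]=45)
Maximum revenue is $55.
Now minimize piece count subject to staying optimal: for each k, pieces[k] = 1 + min over i with p[i]+r[k−i]=r[k] of pieces[k−i].
pieces[8] = 3
pieces[9] = 3
pieces[10] = 1
pieces[11] = 4

4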